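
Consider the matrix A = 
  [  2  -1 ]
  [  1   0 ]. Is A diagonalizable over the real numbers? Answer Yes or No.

No

Characteristic polynomial: p(μ) = μ^2 - 2μ + 1 = (μ - 1)^2.
μ = 1 has algebraic multiplicity 2; rank(A − 1I) = 1, so geometric multiplicity = 1.
Geometric multiplicity < algebraic multiplicity, so A is not diagonalizable.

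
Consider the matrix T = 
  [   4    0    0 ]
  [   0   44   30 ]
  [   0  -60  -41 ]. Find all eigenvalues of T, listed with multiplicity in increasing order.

Characteristic polynomial: p(μ) = μ^3 - 7μ^2 + 8μ + 16 = (μ - 4)^2(μ + 1).
Roots (with multiplicity): -1, 4, 4.

-1, 4, 4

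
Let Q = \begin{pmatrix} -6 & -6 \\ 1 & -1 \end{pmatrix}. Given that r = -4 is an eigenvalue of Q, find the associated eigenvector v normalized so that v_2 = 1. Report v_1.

-3

Q + 4I = [[-2, -6], [1, 3]].
Solving (Q + 4I)v = 0 gives the eigenspace spanned by (-3, 1).
With v_2 = 1, v = (-3, 1), so v_1 = -3.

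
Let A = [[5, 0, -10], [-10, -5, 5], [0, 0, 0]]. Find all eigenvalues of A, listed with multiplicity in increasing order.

Characteristic polynomial: p(μ) = μ^3 - 25μ = μ(μ - 5)(μ + 5).
Roots (with multiplicity): -5, 0, 5.

-5, 0, 5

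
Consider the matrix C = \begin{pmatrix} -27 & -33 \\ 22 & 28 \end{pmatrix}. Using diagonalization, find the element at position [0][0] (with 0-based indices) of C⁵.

Characteristic polynomial: s^2 - s - 30 = (s - 6)(s + 5), so the eigenvalues are -5, 6.
s=-5: eigenvector (3, -2).
s=6: eigenvector (-1, 1).
P = [[3, -1], [-2, 1]], D = diag(-5, 6), P⁻¹ = [[1, 1], [2, 3]].
C⁵ = P·diag(-3125, 7776)·P⁻¹ = [[-24927, -32703], [21802, 29578]].
The requested entry is -24927.

-24927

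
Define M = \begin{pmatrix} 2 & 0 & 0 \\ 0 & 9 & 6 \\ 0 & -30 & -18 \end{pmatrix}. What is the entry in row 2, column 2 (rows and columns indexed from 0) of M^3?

-972

Characteristic polynomial: r^3 + 7r^2 - 36 = (r - 2)(r + 3)(r + 6), so the eigenvalues are -6, -3, 2.
r=-3: eigenvector (0, 1, -2).
r=2: eigenvector (1, 0, 0).
r=-6: eigenvector (0, -2, 5).
P = [[0, 1, 0], [1, 0, -2], [-2, 0, 5]], D = diag(-3, 2, -6), P⁻¹ = [[0, 5, 2], [1, 0, 0], [0, 2, 1]].
M³ = P·diag(-27, 8, -216)·P⁻¹ = [[8, 0, 0], [0, 729, 378], [0, -1890, -972]].
The requested entry is -972.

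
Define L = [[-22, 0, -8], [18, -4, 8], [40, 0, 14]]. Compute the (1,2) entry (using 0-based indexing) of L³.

416

Characteristic polynomial: μ^3 + 12μ^2 + 44μ + 48 = (μ + 2)(μ + 4)(μ + 6), so the eigenvalues are -6, -4, -2.
μ=-6: eigenvector (1, -1, -2).
μ=-4: eigenvector (0, 1, 0).
μ=-2: eigenvector (-2, 2, 5).
P = [[1, 0, -2], [-1, 1, 2], [-2, 0, 5]], D = diag(-6, -4, -2), P⁻¹ = [[5, 0, 2], [1, 1, 0], [2, 0, 1]].
L³ = P·diag(-216, -64, -8)·P⁻¹ = [[-1048, 0, -416], [984, -64, 416], [2080, 0, 824]].
The requested entry is 416.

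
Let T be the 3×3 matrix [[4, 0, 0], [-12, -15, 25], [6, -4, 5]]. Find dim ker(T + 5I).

1

T + 5I = [[9, 0, 0], [-12, -10, 25], [6, -4, 10]].
This matrix has rank 2, so its null space has dimension 3 − 2 = 1.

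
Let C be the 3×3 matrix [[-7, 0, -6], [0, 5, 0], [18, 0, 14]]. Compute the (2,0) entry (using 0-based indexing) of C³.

702

Characteristic polynomial: s^3 - 12s^2 + 45s - 50 = (s - 5)^2(s - 2), so the eigenvalues are 2, 5, 5.
s=5: eigenvector (1, 0, -2).
s=5: eigenvector (0, 1, 0).
s=2: eigenvector (2, 0, -3).
P = [[1, 0, 2], [0, 1, 0], [-2, 0, -3]], D = diag(5, 5, 2), P⁻¹ = [[-3, 0, -2], [0, 1, 0], [2, 0, 1]].
C³ = P·diag(125, 125, 8)·P⁻¹ = [[-343, 0, -234], [0, 125, 0], [702, 0, 476]].
The requested entry is 702.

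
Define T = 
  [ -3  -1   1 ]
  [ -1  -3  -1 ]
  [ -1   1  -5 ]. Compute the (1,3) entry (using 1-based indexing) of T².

Characteristic polynomial: μ^3 + 11μ^2 + 40μ + 48 = (μ + 3)(μ + 4)^2, so the eigenvalues are -4, -4, -3.
μ=-4: eigenvector (1, 0, -1).
μ=-3: eigenvector (-1, 1, 1).
μ=-4: eigenvector (0, 1, 1).
P = [[1, -1, 0], [0, 1, 1], [-1, 1, 1]], D = diag(-4, -3, -4), P⁻¹ = [[0, 1, -1], [-1, 1, -1], [1, 0, 1]].
T² = P·diag(16, 9, 16)·P⁻¹ = [[9, 7, -7], [7, 9, 7], [7, -7, 23]].
The requested entry is -7.

-7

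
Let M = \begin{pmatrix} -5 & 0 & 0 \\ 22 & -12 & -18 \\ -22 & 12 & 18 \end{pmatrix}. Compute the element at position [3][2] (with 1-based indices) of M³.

432

Characteristic polynomial: λ^3 - λ^2 - 30λ = λ(λ - 6)(λ + 5), so the eigenvalues are -5, 0, 6.
λ=-5: eigenvector (1, -2, 2).
λ=0: eigenvector (0, 3, -2).
λ=6: eigenvector (0, -1, 1).
P = [[1, 0, 0], [-2, 3, -1], [2, -2, 1]], D = diag(-5, 0, 6), P⁻¹ = [[1, 0, 0], [0, 1, 1], [-2, 2, 3]].
M³ = P·diag(-125, 0, 216)·P⁻¹ = [[-125, 0, 0], [682, -432, -648], [-682, 432, 648]].
The requested entry is 432.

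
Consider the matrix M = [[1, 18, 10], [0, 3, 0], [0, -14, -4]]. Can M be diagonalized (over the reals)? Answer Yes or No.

Yes

Characteristic polynomial: p(t) = t^3 - 13t + 12 = (t - 3)(t - 1)(t + 4).
All 3 eigenvalues are distinct, so M is diagonalizable.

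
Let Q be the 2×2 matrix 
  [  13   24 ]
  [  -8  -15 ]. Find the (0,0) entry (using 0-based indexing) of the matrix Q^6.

Characteristic polynomial: t^2 + 2t - 3 = (t - 1)(t + 3), so the eigenvalues are -3, 1.
t=1: eigenvector (-2, 1).
t=-3: eigenvector (-3, 2).
P = [[-2, -3], [1, 2]], D = diag(1, -3), P⁻¹ = [[-2, -3], [1, 2]].
Q⁶ = P·diag(1, 729)·P⁻¹ = [[-2183, -4368], [1456, 2913]].
The requested entry is -2183.

-2183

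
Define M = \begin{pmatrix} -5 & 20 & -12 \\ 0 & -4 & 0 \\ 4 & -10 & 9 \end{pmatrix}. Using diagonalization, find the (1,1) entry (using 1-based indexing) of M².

Characteristic polynomial: μ^3 - 13μ + 12 = (μ - 3)(μ - 1)(μ + 4), so the eigenvalues are -4, 1, 3.
μ=1: eigenvector (-2, 0, 1).
μ=-4: eigenvector (-4, 1, 2).
μ=3: eigenvector (-3, 0, 2).
P = [[-2, -4, -3], [0, 1, 0], [1, 2, 2]], D = diag(1, -4, 3), P⁻¹ = [[-2, -2, -3], [0, 1, 0], [1, 0, 2]].
M² = P·diag(1, 16, 9)·P⁻¹ = [[-23, -60, -48], [0, 16, 0], [16, 30, 33]].
The requested entry is -23.

-23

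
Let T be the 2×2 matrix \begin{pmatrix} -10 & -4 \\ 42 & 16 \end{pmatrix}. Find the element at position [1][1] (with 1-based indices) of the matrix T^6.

Characteristic polynomial: r^2 - 6r + 8 = (r - 4)(r - 2), so the eigenvalues are 2, 4.
r=4: eigenvector (-2, 7).
r=2: eigenvector (1, -3).
P = [[-2, 1], [7, -3]], D = diag(4, 2), P⁻¹ = [[3, 1], [7, 2]].
T⁶ = P·diag(4096, 64)·P⁻¹ = [[-24128, -8064], [84672, 28288]].
The requested entry is -24128.

-24128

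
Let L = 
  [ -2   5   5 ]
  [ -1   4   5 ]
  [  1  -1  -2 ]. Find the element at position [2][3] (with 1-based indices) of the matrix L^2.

5

Characteristic polynomial: λ^3 - 7λ - 6 = (λ - 3)(λ + 1)(λ + 2), so the eigenvalues are -2, -1, 3.
λ=-2: eigenvector (1, 1, -1).
λ=-1: eigenvector (0, 1, -1).
λ=3: eigenvector (1, 1, 0).
P = [[1, 0, 1], [1, 1, 1], [-1, -1, 0]], D = diag(-2, -1, 3), P⁻¹ = [[1, -1, -1], [-1, 1, 0], [0, 1, 1]].
L² = P·diag(4, 1, 9)·P⁻¹ = [[4, 5, 5], [3, 6, 5], [-3, 3, 4]].
The requested entry is 5.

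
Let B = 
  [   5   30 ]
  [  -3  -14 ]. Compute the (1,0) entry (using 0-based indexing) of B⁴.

1107

Characteristic polynomial: μ^2 + 9μ + 20 = (μ + 4)(μ + 5), so the eigenvalues are -5, -4.
μ=-4: eigenvector (10, -3).
μ=-5: eigenvector (-3, 1).
P = [[10, -3], [-3, 1]], D = diag(-4, -5), P⁻¹ = [[1, 3], [3, 10]].
B⁴ = P·diag(256, 625)·P⁻¹ = [[-3065, -11070], [1107, 3946]].
The requested entry is 1107.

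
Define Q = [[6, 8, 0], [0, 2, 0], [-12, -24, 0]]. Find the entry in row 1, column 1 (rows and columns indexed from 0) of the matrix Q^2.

4

Characteristic polynomial: λ^3 - 8λ^2 + 12λ = λ(λ - 6)(λ - 2), so the eigenvalues are 0, 2, 6.
λ=6: eigenvector (1, 0, -2).
λ=2: eigenvector (-2, 1, 0).
λ=0: eigenvector (0, 0, 1).
P = [[1, -2, 0], [0, 1, 0], [-2, 0, 1]], D = diag(6, 2, 0), P⁻¹ = [[1, 2, 0], [0, 1, 0], [2, 4, 1]].
Q² = P·diag(36, 4, 0)·P⁻¹ = [[36, 64, 0], [0, 4, 0], [-72, -144, 0]].
The requested entry is 4.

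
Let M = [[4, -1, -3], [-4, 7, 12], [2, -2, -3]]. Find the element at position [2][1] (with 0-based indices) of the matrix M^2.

-10

Characteristic polynomial: r^3 - 8r^2 + 21r - 18 = (r - 3)^2(r - 2), so the eigenvalues are 2, 3, 3.
r=3: eigenvector (1, -2, 1).
r=3: eigenvector (0, 3, -1).
r=2: eigenvector (1, -4, 2).
P = [[1, 0, 1], [-2, 3, -4], [1, -1, 2]], D = diag(3, 3, 2), P⁻¹ = [[2, -1, -3], [0, 1, 2], [-1, 1, 3]].
M² = P·diag(9, 9, 4)·P⁻¹ = [[14, -5, -15], [-20, 29, 60], [10, -10, -21]].
The requested entry is -10.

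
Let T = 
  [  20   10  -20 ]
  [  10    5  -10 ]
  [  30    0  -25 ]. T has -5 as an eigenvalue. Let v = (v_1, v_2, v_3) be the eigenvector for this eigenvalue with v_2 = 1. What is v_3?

T + 5I = [[25, 10, -20], [10, 10, -10], [30, 0, -20]].
Solving (T + 5I)v = 0 gives the eigenspace spanned by (2, 1, 3).
With v_2 = 1, v = (2, 1, 3), so v_3 = 3.

3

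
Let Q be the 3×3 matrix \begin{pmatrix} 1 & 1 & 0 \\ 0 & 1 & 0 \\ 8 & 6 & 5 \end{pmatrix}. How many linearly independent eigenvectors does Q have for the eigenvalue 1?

1

Q − 1I = [[0, 1, 0], [0, 0, 0], [8, 6, 4]].
This matrix has rank 2, so its null space has dimension 3 − 2 = 1.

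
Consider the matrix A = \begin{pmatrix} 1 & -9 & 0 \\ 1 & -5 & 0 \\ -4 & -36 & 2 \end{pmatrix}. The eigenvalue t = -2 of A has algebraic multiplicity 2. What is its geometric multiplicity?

A + 2I = [[3, -9, 0], [1, -3, 0], [-4, -36, 4]].
This matrix has rank 2, so its null space has dimension 3 − 2 = 1.

1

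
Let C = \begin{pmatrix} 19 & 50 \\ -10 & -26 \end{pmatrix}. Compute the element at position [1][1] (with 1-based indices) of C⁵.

31099

Characteristic polynomial: t^2 + 7t + 6 = (t + 1)(t + 6), so the eigenvalues are -6, -1.
t=-1: eigenvector (5, -2).
t=-6: eigenvector (-2, 1).
P = [[5, -2], [-2, 1]], D = diag(-1, -6), P⁻¹ = [[1, 2], [2, 5]].
C⁵ = P·diag(-1, -7776)·P⁻¹ = [[31099, 77750], [-15550, -38876]].
The requested entry is 31099.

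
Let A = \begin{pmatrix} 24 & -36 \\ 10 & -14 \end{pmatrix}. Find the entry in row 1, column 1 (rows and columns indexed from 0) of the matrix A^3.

-1304

Characteristic polynomial: λ^2 - 10λ + 24 = (λ - 6)(λ - 4), so the eigenvalues are 4, 6.
λ=4: eigenvector (-9, -5).
λ=6: eigenvector (2, 1).
P = [[-9, 2], [-5, 1]], D = diag(4, 6), P⁻¹ = [[1, -2], [5, -9]].
A³ = P·diag(64, 216)·P⁻¹ = [[1584, -2736], [760, -1304]].
The requested entry is -1304.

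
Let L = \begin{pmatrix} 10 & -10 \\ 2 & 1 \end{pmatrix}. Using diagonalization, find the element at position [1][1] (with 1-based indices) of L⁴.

3980

Characteristic polynomial: r^2 - 11r + 30 = (r - 6)(r - 5), so the eigenvalues are 5, 6.
r=6: eigenvector (5, 2).
r=5: eigenvector (2, 1).
P = [[5, 2], [2, 1]], D = diag(6, 5), P⁻¹ = [[1, -2], [-2, 5]].
L⁴ = P·diag(1296, 625)·P⁻¹ = [[3980, -6710], [1342, -2059]].
The requested entry is 3980.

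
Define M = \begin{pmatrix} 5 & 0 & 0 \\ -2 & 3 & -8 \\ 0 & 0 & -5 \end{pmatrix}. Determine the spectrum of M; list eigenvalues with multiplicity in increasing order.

-5, 3, 5

Characteristic polynomial: p(λ) = λ^3 - 3λ^2 - 25λ + 75 = (λ - 5)(λ - 3)(λ + 5).
Roots (with multiplicity): -5, 3, 5.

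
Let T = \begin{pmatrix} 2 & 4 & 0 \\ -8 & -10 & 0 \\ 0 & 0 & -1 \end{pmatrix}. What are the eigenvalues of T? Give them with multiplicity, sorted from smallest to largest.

-6, -2, -1

Characteristic polynomial: p(μ) = μ^3 + 9μ^2 + 20μ + 12 = (μ + 1)(μ + 2)(μ + 6).
Roots (with multiplicity): -6, -2, -1.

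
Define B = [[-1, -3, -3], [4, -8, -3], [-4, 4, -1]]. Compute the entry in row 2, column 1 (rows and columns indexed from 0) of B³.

Characteristic polynomial: μ^3 + 10μ^2 + 29μ + 20 = (μ + 1)(μ + 4)(μ + 5), so the eigenvalues are -5, -4, -1.
μ=-5: eigenvector (0, -1, 1).
μ=-4: eigenvector (1, 1, 0).
μ=-1: eigenvector (-1, -1, 1).
P = [[0, 1, -1], [-1, 1, -1], [1, 0, 1]], D = diag(-5, -4, -1), P⁻¹ = [[1, -1, 0], [0, 1, 1], [-1, 1, 1]].
B³ = P·diag(-125, -64, -1)·P⁻¹ = [[-1, -63, -63], [124, -188, -63], [-124, 124, -1]].
The requested entry is 124.

124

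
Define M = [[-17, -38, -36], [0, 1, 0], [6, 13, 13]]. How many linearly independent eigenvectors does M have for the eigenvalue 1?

1

M − 1I = [[-18, -38, -36], [0, 0, 0], [6, 13, 12]].
This matrix has rank 2, so its null space has dimension 3 − 2 = 1.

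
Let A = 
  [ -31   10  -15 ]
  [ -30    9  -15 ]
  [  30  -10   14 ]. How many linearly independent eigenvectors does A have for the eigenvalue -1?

A + 1I = [[-30, 10, -15], [-30, 10, -15], [30, -10, 15]].
This matrix has rank 1, so its null space has dimension 3 − 1 = 2.

2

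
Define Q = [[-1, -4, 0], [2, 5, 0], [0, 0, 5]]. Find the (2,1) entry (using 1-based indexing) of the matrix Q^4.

Characteristic polynomial: r^3 - 9r^2 + 23r - 15 = (r - 5)(r - 3)(r - 1), so the eigenvalues are 1, 3, 5.
r=1: eigenvector (2, -1, 0).
r=3: eigenvector (-1, 1, 0).
r=5: eigenvector (0, 0, 1).
P = [[2, -1, 0], [-1, 1, 0], [0, 0, 1]], D = diag(1, 3, 5), P⁻¹ = [[1, 1, 0], [1, 2, 0], [0, 0, 1]].
Q⁴ = P·diag(1, 81, 625)·P⁻¹ = [[-79, -160, 0], [80, 161, 0], [0, 0, 625]].
The requested entry is 80.

80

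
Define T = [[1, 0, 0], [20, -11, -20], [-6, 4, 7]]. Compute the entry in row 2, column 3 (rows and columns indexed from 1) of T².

Characteristic polynomial: μ^3 + 3μ^2 - μ - 3 = (μ - 1)(μ + 1)(μ + 3), so the eigenvalues are -3, -1, 1.
μ=1: eigenvector (1, 0, 1).
μ=-3: eigenvector (0, 5, -2).
μ=-1: eigenvector (0, -2, 1).
P = [[1, 0, 0], [0, 5, -2], [1, -2, 1]], D = diag(1, -3, -1), P⁻¹ = [[1, 0, 0], [-2, 1, 2], [-5, 2, 5]].
T² = P·diag(1, 9, 1)·P⁻¹ = [[1, 0, 0], [-80, 41, 80], [32, -16, -31]].
The requested entry is 80.

80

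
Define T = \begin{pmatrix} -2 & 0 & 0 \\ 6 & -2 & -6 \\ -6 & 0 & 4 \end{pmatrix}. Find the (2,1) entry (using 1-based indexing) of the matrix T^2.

12

Characteristic polynomial: r^3 - 12r - 16 = (r - 4)(r + 2)^2, so the eigenvalues are -2, -2, 4.
r=4: eigenvector (0, 1, -1).
r=-2: eigenvector (0, 1, 0).
r=-2: eigenvector (1, -3, 1).
P = [[0, 0, 1], [1, 1, -3], [-1, 0, 1]], D = diag(4, -2, -2), P⁻¹ = [[1, 0, -1], [2, 1, 1], [1, 0, 0]].
T² = P·diag(16, 4, 4)·P⁻¹ = [[4, 0, 0], [12, 4, -12], [-12, 0, 16]].
The requested entry is 12.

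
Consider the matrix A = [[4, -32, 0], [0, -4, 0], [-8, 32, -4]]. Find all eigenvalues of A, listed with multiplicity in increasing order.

Characteristic polynomial: p(μ) = μ^3 + 4μ^2 - 16μ - 64 = (μ - 4)(μ + 4)^2.
Roots (with multiplicity): -4, -4, 4.

-4, -4, 4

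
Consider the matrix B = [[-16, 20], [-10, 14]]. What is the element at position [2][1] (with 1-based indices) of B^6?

Characteristic polynomial: λ^2 + 2λ - 24 = (λ - 4)(λ + 6), so the eigenvalues are -6, 4.
λ=-6: eigenvector (2, 1).
λ=4: eigenvector (1, 1).
P = [[2, 1], [1, 1]], D = diag(-6, 4), P⁻¹ = [[1, -1], [-1, 2]].
B⁶ = P·diag(46656, 4096)·P⁻¹ = [[89216, -85120], [42560, -38464]].
The requested entry is 42560.

42560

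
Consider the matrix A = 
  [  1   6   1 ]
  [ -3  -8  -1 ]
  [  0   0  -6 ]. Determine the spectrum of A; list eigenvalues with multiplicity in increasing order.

Characteristic polynomial: p(r) = r^3 + 13r^2 + 52r + 60 = (r + 2)(r + 5)(r + 6).
Roots (with multiplicity): -6, -5, -2.

-6, -5, -2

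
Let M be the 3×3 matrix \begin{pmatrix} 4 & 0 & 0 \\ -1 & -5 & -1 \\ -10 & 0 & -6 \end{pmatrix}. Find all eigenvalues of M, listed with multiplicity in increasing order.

-6, -5, 4

Characteristic polynomial: p(s) = s^3 + 7s^2 - 14s - 120 = (s - 4)(s + 5)(s + 6).
Roots (with multiplicity): -6, -5, 4.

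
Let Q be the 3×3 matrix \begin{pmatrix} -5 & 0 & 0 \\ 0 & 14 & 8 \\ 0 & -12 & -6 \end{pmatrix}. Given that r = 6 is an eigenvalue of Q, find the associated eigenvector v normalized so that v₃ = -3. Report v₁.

Q − 6I = [[-11, 0, 0], [0, 8, 8], [0, -12, -12]].
Solving (Q − 6I)v = 0 gives the eigenspace spanned by (0, 3, -3).
With v₃ = -3, v = (0, 3, -3), so v₁ = 0.

0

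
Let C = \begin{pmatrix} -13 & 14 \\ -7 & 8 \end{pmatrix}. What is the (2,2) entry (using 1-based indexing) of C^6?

Characteristic polynomial: s^2 + 5s - 6 = (s - 1)(s + 6), so the eigenvalues are -6, 1.
s=-6: eigenvector (-2, -1).
s=1: eigenvector (1, 1).
P = [[-2, 1], [-1, 1]], D = diag(-6, 1), P⁻¹ = [[-1, 1], [-1, 2]].
C⁶ = P·diag(46656, 1)·P⁻¹ = [[93311, -93310], [46655, -46654]].
The requested entry is -46654.

-46654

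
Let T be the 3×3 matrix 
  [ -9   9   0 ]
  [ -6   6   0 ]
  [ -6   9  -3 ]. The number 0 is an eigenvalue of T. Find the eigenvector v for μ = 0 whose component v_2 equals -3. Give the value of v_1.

T = [[-9, 9, 0], [-6, 6, 0], [-6, 9, -3]].
Solving (T)v = 0 gives the eigenspace spanned by (-3, -3, -3).
With v_2 = -3, v = (-3, -3, -3), so v_1 = -3.

-3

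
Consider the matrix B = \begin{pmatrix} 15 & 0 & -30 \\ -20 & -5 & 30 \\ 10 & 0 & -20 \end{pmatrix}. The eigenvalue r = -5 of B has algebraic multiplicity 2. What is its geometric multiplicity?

2

B + 5I = [[20, 0, -30], [-20, 0, 30], [10, 0, -15]].
This matrix has rank 1, so its null space has dimension 3 − 1 = 2.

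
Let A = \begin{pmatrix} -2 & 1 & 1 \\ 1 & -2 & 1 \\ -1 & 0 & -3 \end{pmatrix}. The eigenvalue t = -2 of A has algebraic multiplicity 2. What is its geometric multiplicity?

A + 2I = [[0, 1, 1], [1, 0, 1], [-1, 0, -1]].
This matrix has rank 2, so its null space has dimension 3 − 2 = 1.

1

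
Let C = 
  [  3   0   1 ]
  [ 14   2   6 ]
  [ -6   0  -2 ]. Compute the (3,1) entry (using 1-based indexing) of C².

Characteristic polynomial: μ^3 - 3μ^2 + 2μ = μ(μ - 2)(μ - 1), so the eigenvalues are 0, 1, 2.
μ=1: eigenvector (1, -2, -2).
μ=2: eigenvector (0, 1, 0).
μ=0: eigenvector (-1, -2, 3).
P = [[1, 0, -1], [-2, 1, -2], [-2, 0, 3]], D = diag(1, 2, 0), P⁻¹ = [[3, 0, 1], [10, 1, 4], [2, 0, 1]].
C² = P·diag(1, 4, 0)·P⁻¹ = [[3, 0, 1], [34, 4, 14], [-6, 0, -2]].
The requested entry is -6.

-6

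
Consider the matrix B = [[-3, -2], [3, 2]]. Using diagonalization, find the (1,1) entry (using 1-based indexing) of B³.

-3

Characteristic polynomial: μ^2 + μ = μ(μ + 1), so the eigenvalues are -1, 0.
μ=0: eigenvector (-2, 3).
μ=-1: eigenvector (-1, 1).
P = [[-2, -1], [3, 1]], D = diag(0, -1), P⁻¹ = [[1, 1], [-3, -2]].
B³ = P·diag(0, -1)·P⁻¹ = [[-3, -2], [3, 2]].
The requested entry is -3.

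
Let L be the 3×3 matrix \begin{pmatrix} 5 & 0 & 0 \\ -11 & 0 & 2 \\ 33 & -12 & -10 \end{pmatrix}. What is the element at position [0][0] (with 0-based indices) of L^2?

25

Characteristic polynomial: s^3 + 5s^2 - 26s - 120 = (s - 5)(s + 4)(s + 6), so the eigenvalues are -6, -4, 5.
s=5: eigenvector (1, -1, 3).
s=-4: eigenvector (0, 1, -2).
s=-6: eigenvector (0, -1, 3).
P = [[1, 0, 0], [-1, 1, -1], [3, -2, 3]], D = diag(5, -4, -6), P⁻¹ = [[1, 0, 0], [0, 3, 1], [-1, 2, 1]].
L² = P·diag(25, 16, 36)·P⁻¹ = [[25, 0, 0], [11, -24, -20], [-33, 120, 76]].
The requested entry is 25.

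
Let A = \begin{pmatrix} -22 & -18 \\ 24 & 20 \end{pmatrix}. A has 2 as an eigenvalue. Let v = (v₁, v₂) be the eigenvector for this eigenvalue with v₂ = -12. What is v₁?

9

A − 2I = [[-24, -18], [24, 18]].
Solving (A − 2I)v = 0 gives the eigenspace spanned by (9, -12).
With v₂ = -12, v = (9, -12), so v₁ = 9.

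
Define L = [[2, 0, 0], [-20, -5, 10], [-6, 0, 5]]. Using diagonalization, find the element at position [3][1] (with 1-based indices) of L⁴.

-1218

Characteristic polynomial: t^3 - 2t^2 - 25t + 50 = (t - 5)(t - 2)(t + 5), so the eigenvalues are -5, 2, 5.
t=2: eigenvector (1, 0, 2).
t=-5: eigenvector (0, 1, 0).
t=5: eigenvector (0, 1, 1).
P = [[1, 0, 0], [0, 1, 1], [2, 0, 1]], D = diag(2, -5, 5), P⁻¹ = [[1, 0, 0], [2, 1, -1], [-2, 0, 1]].
L⁴ = P·diag(16, 625, 625)·P⁻¹ = [[16, 0, 0], [0, 625, 0], [-1218, 0, 625]].
The requested entry is -1218.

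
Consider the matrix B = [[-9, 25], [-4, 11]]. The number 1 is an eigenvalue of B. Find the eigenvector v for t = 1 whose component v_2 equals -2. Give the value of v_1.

-5

B − 1I = [[-10, 25], [-4, 10]].
Solving (B − 1I)v = 0 gives the eigenspace spanned by (-5, -2).
With v_2 = -2, v = (-5, -2), so v_1 = -5.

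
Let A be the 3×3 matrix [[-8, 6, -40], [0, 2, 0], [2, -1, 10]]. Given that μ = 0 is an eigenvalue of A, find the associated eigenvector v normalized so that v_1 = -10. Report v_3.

A = [[-8, 6, -40], [0, 2, 0], [2, -1, 10]].
Solving (A)v = 0 gives the eigenspace spanned by (-10, 0, 2).
With v_1 = -10, v = (-10, 0, 2), so v_3 = 2.

2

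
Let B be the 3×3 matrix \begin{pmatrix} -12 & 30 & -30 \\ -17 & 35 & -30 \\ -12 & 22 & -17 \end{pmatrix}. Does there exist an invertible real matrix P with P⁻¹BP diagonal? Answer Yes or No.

Characteristic polynomial: p(λ) = λ^3 - 6λ^2 - λ + 30 = (λ - 5)(λ - 3)(λ + 2).
All 3 eigenvalues are distinct, so B is diagonalizable.

Yes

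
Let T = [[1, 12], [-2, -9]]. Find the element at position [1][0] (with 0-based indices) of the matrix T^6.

Characteristic polynomial: μ^2 + 8μ + 15 = (μ + 3)(μ + 5), so the eigenvalues are -5, -3.
μ=-5: eigenvector (-2, 1).
μ=-3: eigenvector (3, -1).
P = [[-2, 3], [1, -1]], D = diag(-5, -3), P⁻¹ = [[1, 3], [1, 2]].
T⁶ = P·diag(15625, 729)·P⁻¹ = [[-29063, -89376], [14896, 45417]].
The requested entry is 14896.

14896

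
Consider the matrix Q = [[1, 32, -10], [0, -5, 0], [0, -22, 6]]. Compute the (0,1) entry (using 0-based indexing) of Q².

92

Characteristic polynomial: μ^3 - 2μ^2 - 29μ + 30 = (μ - 6)(μ - 1)(μ + 5), so the eigenvalues are -5, 1, 6.
μ=1: eigenvector (1, 0, 0).
μ=-5: eigenvector (-2, 1, 2).
μ=6: eigenvector (-2, 0, 1).
P = [[1, -2, -2], [0, 1, 0], [0, 2, 1]], D = diag(1, -5, 6), P⁻¹ = [[1, -2, 2], [0, 1, 0], [0, -2, 1]].
Q² = P·diag(1, 25, 36)·P⁻¹ = [[1, 92, -70], [0, 25, 0], [0, -22, 36]].
The requested entry is 92.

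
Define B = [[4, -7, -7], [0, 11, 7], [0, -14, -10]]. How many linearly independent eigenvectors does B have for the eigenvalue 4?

2

B − 4I = [[0, -7, -7], [0, 7, 7], [0, -14, -14]].
This matrix has rank 1, so its null space has dimension 3 − 1 = 2.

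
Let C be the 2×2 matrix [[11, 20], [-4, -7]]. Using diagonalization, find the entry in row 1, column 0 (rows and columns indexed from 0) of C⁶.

Characteristic polynomial: t^2 - 4t + 3 = (t - 3)(t - 1), so the eigenvalues are 1, 3.
t=3: eigenvector (5, -2).
t=1: eigenvector (-2, 1).
P = [[5, -2], [-2, 1]], D = diag(3, 1), P⁻¹ = [[1, 2], [2, 5]].
C⁶ = P·diag(729, 1)·P⁻¹ = [[3641, 7280], [-1456, -2911]].
The requested entry is -1456.

-1456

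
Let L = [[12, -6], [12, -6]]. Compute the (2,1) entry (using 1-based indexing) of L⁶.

Characteristic polynomial: μ^2 - 6μ = μ(μ - 6), so the eigenvalues are 0, 6.
μ=6: eigenvector (1, 1).
μ=0: eigenvector (1, 2).
P = [[1, 1], [1, 2]], D = diag(6, 0), P⁻¹ = [[2, -1], [-1, 1]].
L⁶ = P·diag(46656, 0)·P⁻¹ = [[93312, -46656], [93312, -46656]].
The requested entry is 93312.

93312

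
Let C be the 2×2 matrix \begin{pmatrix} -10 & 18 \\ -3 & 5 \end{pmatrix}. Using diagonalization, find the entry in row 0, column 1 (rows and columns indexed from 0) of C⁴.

Characteristic polynomial: r^2 + 5r + 4 = (r + 1)(r + 4), so the eigenvalues are -4, -1.
r=-4: eigenvector (3, 1).
r=-1: eigenvector (2, 1).
P = [[3, 2], [1, 1]], D = diag(-4, -1), P⁻¹ = [[1, -2], [-1, 3]].
C⁴ = P·diag(256, 1)·P⁻¹ = [[766, -1530], [255, -509]].
The requested entry is -1530.

-1530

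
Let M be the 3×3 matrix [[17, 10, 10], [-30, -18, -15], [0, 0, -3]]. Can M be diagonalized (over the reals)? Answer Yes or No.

Yes

Characteristic polynomial: p(r) = r^3 + 4r^2 - 3r - 18 = (r - 2)(r + 3)^2.
r = -3 has algebraic multiplicity 2; rank(M + 3I) = 1, so geometric multiplicity = 2.
Every eigenvalue has geometric = algebraic multiplicity, so M is diagonalizable.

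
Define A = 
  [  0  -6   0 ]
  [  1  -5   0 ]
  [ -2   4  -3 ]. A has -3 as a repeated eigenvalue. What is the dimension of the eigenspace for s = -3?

A + 3I = [[3, -6, 0], [1, -2, 0], [-2, 4, 0]].
This matrix has rank 1, so its null space has dimension 3 − 1 = 2.

2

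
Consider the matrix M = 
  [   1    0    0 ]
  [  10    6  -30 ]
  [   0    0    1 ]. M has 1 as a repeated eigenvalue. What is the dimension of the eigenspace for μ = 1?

M − 1I = [[0, 0, 0], [10, 5, -30], [0, 0, 0]].
This matrix has rank 1, so its null space has dimension 3 − 1 = 2.

2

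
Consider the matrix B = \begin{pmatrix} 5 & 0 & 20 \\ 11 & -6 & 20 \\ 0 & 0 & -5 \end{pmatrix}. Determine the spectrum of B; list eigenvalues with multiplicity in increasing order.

-6, -5, 5

Characteristic polynomial: p(s) = s^3 + 6s^2 - 25s - 150 = (s - 5)(s + 5)(s + 6).
Roots (with multiplicity): -6, -5, 5.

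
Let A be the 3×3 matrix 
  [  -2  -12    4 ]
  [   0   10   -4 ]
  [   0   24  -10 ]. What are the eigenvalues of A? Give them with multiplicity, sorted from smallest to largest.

Characteristic polynomial: p(r) = r^3 + 2r^2 - 4r - 8 = (r - 2)(r + 2)^2.
Roots (with multiplicity): -2, -2, 2.

-2, -2, 2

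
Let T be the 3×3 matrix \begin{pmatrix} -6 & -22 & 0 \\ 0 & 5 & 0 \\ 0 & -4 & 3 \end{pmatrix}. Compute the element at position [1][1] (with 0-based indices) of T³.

Characteristic polynomial: s^3 - 2s^2 - 33s + 90 = (s - 5)(s - 3)(s + 6), so the eigenvalues are -6, 3, 5.
s=-6: eigenvector (1, 0, 0).
s=5: eigenvector (-2, 1, -2).
s=3: eigenvector (0, 0, 1).
P = [[1, -2, 0], [0, 1, 0], [0, -2, 1]], D = diag(-6, 5, 3), P⁻¹ = [[1, 2, 0], [0, 1, 0], [0, 2, 1]].
T³ = P·diag(-216, 125, 27)·P⁻¹ = [[-216, -682, 0], [0, 125, 0], [0, -196, 27]].
The requested entry is 125.

125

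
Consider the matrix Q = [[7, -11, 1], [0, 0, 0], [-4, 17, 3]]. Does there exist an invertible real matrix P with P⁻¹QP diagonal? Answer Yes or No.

No

Characteristic polynomial: p(s) = s^3 - 10s^2 + 25s = s(s - 5)^2.
s = 5 has algebraic multiplicity 2; rank(Q − 5I) = 2, so geometric multiplicity = 1.
Geometric multiplicity < algebraic multiplicity, so Q is not diagonalizable.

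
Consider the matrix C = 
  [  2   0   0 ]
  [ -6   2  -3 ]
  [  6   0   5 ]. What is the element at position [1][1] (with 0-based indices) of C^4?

16

Characteristic polynomial: μ^3 - 9μ^2 + 24μ - 20 = (μ - 5)(μ - 2)^2, so the eigenvalues are 2, 2, 5.
μ=2: eigenvector (1, 0, -2).
μ=2: eigenvector (0, 1, 0).
μ=5: eigenvector (0, -1, 1).
P = [[1, 0, 0], [0, 1, -1], [-2, 0, 1]], D = diag(2, 2, 5), P⁻¹ = [[1, 0, 0], [2, 1, 1], [2, 0, 1]].
C⁴ = P·diag(16, 16, 625)·P⁻¹ = [[16, 0, 0], [-1218, 16, -609], [1218, 0, 625]].
The requested entry is 16.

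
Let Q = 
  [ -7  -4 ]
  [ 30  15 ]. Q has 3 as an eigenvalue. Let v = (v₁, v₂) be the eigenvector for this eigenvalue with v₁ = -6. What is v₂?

15

Q − 3I = [[-10, -4], [30, 12]].
Solving (Q − 3I)v = 0 gives the eigenspace spanned by (-6, 15).
With v₁ = -6, v = (-6, 15), so v₂ = 15.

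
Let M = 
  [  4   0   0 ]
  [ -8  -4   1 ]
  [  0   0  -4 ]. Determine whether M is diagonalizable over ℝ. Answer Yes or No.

No

Characteristic polynomial: p(r) = r^3 + 4r^2 - 16r - 64 = (r - 4)(r + 4)^2.
r = -4 has algebraic multiplicity 2; rank(M + 4I) = 2, so geometric multiplicity = 1.
Geometric multiplicity < algebraic multiplicity, so M is not diagonalizable.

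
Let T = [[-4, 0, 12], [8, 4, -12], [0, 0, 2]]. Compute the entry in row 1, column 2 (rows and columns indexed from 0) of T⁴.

480

Characteristic polynomial: s^3 - 2s^2 - 16s + 32 = (s - 4)(s - 2)(s + 4), so the eigenvalues are -4, 2, 4.
s=-4: eigenvector (1, -1, 0).
s=4: eigenvector (0, 1, 0).
s=2: eigenvector (2, -2, 1).
P = [[1, 0, 2], [-1, 1, -2], [0, 0, 1]], D = diag(-4, 4, 2), P⁻¹ = [[1, 0, -2], [1, 1, 0], [0, 0, 1]].
T⁴ = P·diag(256, 256, 16)·P⁻¹ = [[256, 0, -480], [0, 256, 480], [0, 0, 16]].
The requested entry is 480.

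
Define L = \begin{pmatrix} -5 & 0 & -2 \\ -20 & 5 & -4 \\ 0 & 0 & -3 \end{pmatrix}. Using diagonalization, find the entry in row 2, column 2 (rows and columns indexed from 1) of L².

25

Characteristic polynomial: λ^3 + 3λ^2 - 25λ - 75 = (λ - 5)(λ + 3)(λ + 5), so the eigenvalues are -5, -3, 5.
λ=-5: eigenvector (1, 2, 0).
λ=5: eigenvector (0, 1, 0).
λ=-3: eigenvector (-1, -2, 1).
P = [[1, 0, -1], [2, 1, -2], [0, 0, 1]], D = diag(-5, 5, -3), P⁻¹ = [[1, 0, 1], [-2, 1, 0], [0, 0, 1]].
L² = P·diag(25, 25, 9)·P⁻¹ = [[25, 0, 16], [0, 25, 32], [0, 0, 9]].
The requested entry is 25.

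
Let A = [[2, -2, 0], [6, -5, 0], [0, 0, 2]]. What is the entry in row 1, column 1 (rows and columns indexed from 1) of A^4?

-44

Characteristic polynomial: λ^3 + λ^2 - 4λ - 4 = (λ - 2)(λ + 1)(λ + 2), so the eigenvalues are -2, -1, 2.
λ=2: eigenvector (0, 0, 1).
λ=-1: eigenvector (-2, -3, 0).
λ=-2: eigenvector (1, 2, 0).
P = [[0, -2, 1], [0, -3, 2], [1, 0, 0]], D = diag(2, -1, -2), P⁻¹ = [[0, 0, 1], [-2, 1, 0], [-3, 2, 0]].
A⁴ = P·diag(16, 1, 16)·P⁻¹ = [[-44, 30, 0], [-90, 61, 0], [0, 0, 16]].
The requested entry is -44.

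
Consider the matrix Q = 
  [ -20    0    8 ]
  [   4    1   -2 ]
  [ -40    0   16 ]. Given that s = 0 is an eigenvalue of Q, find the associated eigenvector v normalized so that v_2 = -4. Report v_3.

Q = [[-20, 0, 8], [4, 1, -2], [-40, 0, 16]].
Solving (Q)v = 0 gives the eigenspace spanned by (-4, -4, -10).
With v_2 = -4, v = (-4, -4, -10), so v_3 = -10.

-10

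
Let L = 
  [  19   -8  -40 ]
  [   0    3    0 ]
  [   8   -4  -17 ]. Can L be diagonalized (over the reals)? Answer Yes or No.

Characteristic polynomial: p(t) = t^3 - 5t^2 + 3t + 9 = (t - 3)^2(t + 1).
t = 3 has algebraic multiplicity 2; rank(L − 3I) = 1, so geometric multiplicity = 2.
Every eigenvalue has geometric = algebraic multiplicity, so L is diagonalizable.

Yes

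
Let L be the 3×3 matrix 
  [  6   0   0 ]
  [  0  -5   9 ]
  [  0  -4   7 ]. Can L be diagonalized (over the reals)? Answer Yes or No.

No

Characteristic polynomial: p(r) = r^3 - 8r^2 + 13r - 6 = (r - 6)(r - 1)^2.
r = 1 has algebraic multiplicity 2; rank(L − 1I) = 2, so geometric multiplicity = 1.
Geometric multiplicity < algebraic multiplicity, so L is not diagonalizable.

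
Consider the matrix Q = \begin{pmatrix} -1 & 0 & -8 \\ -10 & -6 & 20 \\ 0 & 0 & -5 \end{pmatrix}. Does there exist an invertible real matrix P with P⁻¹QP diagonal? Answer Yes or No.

Yes

Characteristic polynomial: p(t) = t^3 + 12t^2 + 41t + 30 = (t + 1)(t + 5)(t + 6).
All 3 eigenvalues are distinct, so Q is diagonalizable.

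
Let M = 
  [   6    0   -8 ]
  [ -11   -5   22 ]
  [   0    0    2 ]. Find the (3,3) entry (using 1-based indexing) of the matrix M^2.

Characteristic polynomial: s^3 - 3s^2 - 28s + 60 = (s - 6)(s - 2)(s + 5), so the eigenvalues are -5, 2, 6.
s=6: eigenvector (1, -1, 0).
s=-5: eigenvector (0, 1, 0).
s=2: eigenvector (2, 0, 1).
P = [[1, 0, 2], [-1, 1, 0], [0, 0, 1]], D = diag(6, -5, 2), P⁻¹ = [[1, 0, -2], [1, 1, -2], [0, 0, 1]].
M² = P·diag(36, 25, 4)·P⁻¹ = [[36, 0, -64], [-11, 25, 22], [0, 0, 4]].
The requested entry is 4.

4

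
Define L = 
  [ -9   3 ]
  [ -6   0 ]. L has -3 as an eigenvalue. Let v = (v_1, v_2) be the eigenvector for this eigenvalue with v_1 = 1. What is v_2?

L + 3I = [[-6, 3], [-6, 3]].
Solving (L + 3I)v = 0 gives the eigenspace spanned by (1, 2).
With v_1 = 1, v = (1, 2), so v_2 = 2.

2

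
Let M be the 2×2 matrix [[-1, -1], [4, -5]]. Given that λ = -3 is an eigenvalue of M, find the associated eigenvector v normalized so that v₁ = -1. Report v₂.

M + 3I = [[2, -1], [4, -2]].
Solving (M + 3I)v = 0 gives the eigenspace spanned by (-1, -2).
With v₁ = -1, v = (-1, -2), so v₂ = -2.

-2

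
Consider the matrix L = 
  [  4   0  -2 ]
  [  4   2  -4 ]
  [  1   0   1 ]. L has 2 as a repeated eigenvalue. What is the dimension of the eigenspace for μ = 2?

L − 2I = [[2, 0, -2], [4, 0, -4], [1, 0, -1]].
This matrix has rank 1, so its null space has dimension 3 − 1 = 2.

2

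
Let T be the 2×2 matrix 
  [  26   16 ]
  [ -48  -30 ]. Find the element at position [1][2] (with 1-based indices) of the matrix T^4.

Characteristic polynomial: μ^2 + 4μ - 12 = (μ - 2)(μ + 6), so the eigenvalues are -6, 2.
μ=2: eigenvector (2, -3).
μ=-6: eigenvector (-1, 2).
P = [[2, -1], [-3, 2]], D = diag(2, -6), P⁻¹ = [[2, 1], [3, 2]].
T⁴ = P·diag(16, 1296)·P⁻¹ = [[-3824, -2560], [7680, 5136]].
The requested entry is -2560.

-2560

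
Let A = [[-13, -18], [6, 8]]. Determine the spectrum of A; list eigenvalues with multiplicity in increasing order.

-4, -1

Characteristic polynomial: p(λ) = λ^2 + 5λ + 4 = (λ + 1)(λ + 4).
Roots (with multiplicity): -4, -1.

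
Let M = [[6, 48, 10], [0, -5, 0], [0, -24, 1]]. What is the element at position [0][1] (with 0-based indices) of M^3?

Characteristic polynomial: μ^3 - 2μ^2 - 29μ + 30 = (μ - 6)(μ - 1)(μ + 5), so the eigenvalues are -5, 1, 6.
μ=6: eigenvector (1, 0, 0).
μ=1: eigenvector (-2, 0, 1).
μ=-5: eigenvector (-8, 1, 4).
P = [[1, -2, -8], [0, 0, 1], [0, 1, 4]], D = diag(6, 1, -5), P⁻¹ = [[1, 0, 2], [0, -4, 1], [0, 1, 0]].
M³ = P·diag(216, 1, -125)·P⁻¹ = [[216, 1008, 430], [0, -125, 0], [0, -504, 1]].
The requested entry is 1008.

1008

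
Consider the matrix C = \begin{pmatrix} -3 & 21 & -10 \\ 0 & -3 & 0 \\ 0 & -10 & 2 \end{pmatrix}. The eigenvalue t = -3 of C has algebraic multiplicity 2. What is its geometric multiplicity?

1

C + 3I = [[0, 21, -10], [0, 0, 0], [0, -10, 5]].
This matrix has rank 2, so its null space has dimension 3 − 2 = 1.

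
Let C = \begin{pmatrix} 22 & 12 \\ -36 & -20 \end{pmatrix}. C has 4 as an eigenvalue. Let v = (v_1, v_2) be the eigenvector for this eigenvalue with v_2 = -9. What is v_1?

C − 4I = [[18, 12], [-36, -24]].
Solving (C − 4I)v = 0 gives the eigenspace spanned by (6, -9).
With v_2 = -9, v = (6, -9), so v_1 = 6.

6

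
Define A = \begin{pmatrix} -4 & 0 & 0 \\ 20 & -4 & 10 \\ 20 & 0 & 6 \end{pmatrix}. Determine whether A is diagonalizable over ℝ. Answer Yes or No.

Yes

Characteristic polynomial: p(r) = r^3 + 2r^2 - 32r - 96 = (r - 6)(r + 4)^2.
r = -4 has algebraic multiplicity 2; rank(A + 4I) = 1, so geometric multiplicity = 2.
Every eigenvalue has geometric = algebraic multiplicity, so A is diagonalizable.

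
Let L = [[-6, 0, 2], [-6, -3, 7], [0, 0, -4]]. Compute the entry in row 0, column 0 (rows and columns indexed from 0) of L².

Characteristic polynomial: μ^3 + 13μ^2 + 54μ + 72 = (μ + 3)(μ + 4)(μ + 6), so the eigenvalues are -6, -4, -3.
μ=-6: eigenvector (1, 2, 0).
μ=-3: eigenvector (0, 1, 0).
μ=-4: eigenvector (1, -1, 1).
P = [[1, 0, 1], [2, 1, -1], [0, 0, 1]], D = diag(-6, -3, -4), P⁻¹ = [[1, 0, -1], [-2, 1, 3], [0, 0, 1]].
L² = P·diag(36, 9, 16)·P⁻¹ = [[36, 0, -20], [54, 9, -61], [0, 0, 16]].
The requested entry is 36.

36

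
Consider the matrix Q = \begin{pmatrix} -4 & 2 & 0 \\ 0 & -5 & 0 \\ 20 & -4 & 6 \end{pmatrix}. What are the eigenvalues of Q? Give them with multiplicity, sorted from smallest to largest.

Characteristic polynomial: p(r) = r^3 + 3r^2 - 34r - 120 = (r - 6)(r + 4)(r + 5).
Roots (with multiplicity): -5, -4, 6.

-5, -4, 6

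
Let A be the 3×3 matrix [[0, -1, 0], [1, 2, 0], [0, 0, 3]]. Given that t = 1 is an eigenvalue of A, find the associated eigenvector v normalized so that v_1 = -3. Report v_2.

A − 1I = [[-1, -1, 0], [1, 1, 0], [0, 0, 2]].
Solving (A − 1I)v = 0 gives the eigenspace spanned by (-3, 3, 0).
With v_1 = -3, v = (-3, 3, 0), so v_2 = 3.

3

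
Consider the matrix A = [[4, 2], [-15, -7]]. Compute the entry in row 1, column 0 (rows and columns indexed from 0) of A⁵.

-465

Characteristic polynomial: s^2 + 3s + 2 = (s + 1)(s + 2), so the eigenvalues are -2, -1.
s=-1: eigenvector (2, -5).
s=-2: eigenvector (1, -3).
P = [[2, 1], [-5, -3]], D = diag(-1, -2), P⁻¹ = [[3, 1], [-5, -2]].
A⁵ = P·diag(-1, -32)·P⁻¹ = [[154, 62], [-465, -187]].
The requested entry is -465.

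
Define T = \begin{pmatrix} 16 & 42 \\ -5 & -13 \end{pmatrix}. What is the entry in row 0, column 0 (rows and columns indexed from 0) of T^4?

226

Characteristic polynomial: s^2 - 3s + 2 = (s - 2)(s - 1), so the eigenvalues are 1, 2.
s=1: eigenvector (-14, 5).
s=2: eigenvector (-3, 1).
P = [[-14, -3], [5, 1]], D = diag(1, 2), P⁻¹ = [[1, 3], [-5, -14]].
T⁴ = P·diag(1, 16)·P⁻¹ = [[226, 630], [-75, -209]].
The requested entry is 226.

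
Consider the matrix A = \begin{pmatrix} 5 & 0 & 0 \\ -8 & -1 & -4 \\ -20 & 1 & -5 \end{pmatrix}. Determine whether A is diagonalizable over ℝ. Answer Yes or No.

No

Characteristic polynomial: p(μ) = μ^3 + μ^2 - 21μ - 45 = (μ - 5)(μ + 3)^2.
μ = -3 has algebraic multiplicity 2; rank(A + 3I) = 2, so geometric multiplicity = 1.
Geometric multiplicity < algebraic multiplicity, so A is not diagonalizable.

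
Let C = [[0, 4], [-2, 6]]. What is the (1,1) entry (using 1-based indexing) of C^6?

-3968

Characteristic polynomial: s^2 - 6s + 8 = (s - 4)(s - 2), so the eigenvalues are 2, 4.
s=2: eigenvector (2, 1).
s=4: eigenvector (-1, -1).
P = [[2, -1], [1, -1]], D = diag(2, 4), P⁻¹ = [[1, -1], [1, -2]].
C⁶ = P·diag(64, 4096)·P⁻¹ = [[-3968, 8064], [-4032, 8128]].
The requested entry is -3968.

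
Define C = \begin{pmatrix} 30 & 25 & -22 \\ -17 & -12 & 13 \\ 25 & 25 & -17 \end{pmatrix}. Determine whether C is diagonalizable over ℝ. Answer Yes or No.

No

Characteristic polynomial: p(μ) = μ^3 - μ^2 - 16μ - 20 = (μ - 5)(μ + 2)^2.
μ = -2 has algebraic multiplicity 2; rank(C + 2I) = 2, so geometric multiplicity = 1.
Geometric multiplicity < algebraic multiplicity, so C is not diagonalizable.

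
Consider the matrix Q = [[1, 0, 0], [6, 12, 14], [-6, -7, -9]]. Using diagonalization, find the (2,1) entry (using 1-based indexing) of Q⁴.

-30

Characteristic polynomial: r^3 - 4r^2 - 7r + 10 = (r - 5)(r - 1)(r + 2), so the eigenvalues are -2, 1, 5.
r=1: eigenvector (1, 2, -2).
r=-2: eigenvector (0, 1, -1).
r=5: eigenvector (0, 2, -1).
P = [[1, 0, 0], [2, 1, 2], [-2, -1, -1]], D = diag(1, -2, 5), P⁻¹ = [[1, 0, 0], [-2, -1, -2], [0, 1, 1]].
Q⁴ = P·diag(1, 16, 625)·P⁻¹ = [[1, 0, 0], [-30, 1234, 1218], [30, -609, -593]].
The requested entry is -30.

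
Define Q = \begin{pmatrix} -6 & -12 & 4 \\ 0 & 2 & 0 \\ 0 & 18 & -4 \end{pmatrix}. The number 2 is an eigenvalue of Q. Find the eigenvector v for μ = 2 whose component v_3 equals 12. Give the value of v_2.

Q − 2I = [[-8, -12, 4], [0, 0, 0], [0, 18, -6]].
Solving (Q − 2I)v = 0 gives the eigenspace spanned by (0, 4, 12).
With v_3 = 12, v = (0, 4, 12), so v_2 = 4.

4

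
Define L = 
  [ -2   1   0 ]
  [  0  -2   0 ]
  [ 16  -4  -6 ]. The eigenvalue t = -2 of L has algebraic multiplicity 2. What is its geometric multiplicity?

1

L + 2I = [[0, 1, 0], [0, 0, 0], [16, -4, -4]].
This matrix has rank 2, so its null space has dimension 3 − 2 = 1.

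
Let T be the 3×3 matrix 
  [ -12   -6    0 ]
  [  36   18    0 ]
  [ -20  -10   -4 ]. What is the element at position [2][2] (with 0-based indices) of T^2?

Characteristic polynomial: s^3 - 2s^2 - 24s = s(s - 6)(s + 4), so the eigenvalues are -4, 0, 6.
s=0: eigenvector (1, -2, 0).
s=6: eigenvector (-1, 3, -1).
s=-4: eigenvector (0, 0, 1).
P = [[1, -1, 0], [-2, 3, 0], [0, -1, 1]], D = diag(0, 6, -4), P⁻¹ = [[3, 1, 0], [2, 1, 0], [2, 1, 1]].
T² = P·diag(0, 36, 16)·P⁻¹ = [[-72, -36, 0], [216, 108, 0], [-40, -20, 16]].
The requested entry is 16.

16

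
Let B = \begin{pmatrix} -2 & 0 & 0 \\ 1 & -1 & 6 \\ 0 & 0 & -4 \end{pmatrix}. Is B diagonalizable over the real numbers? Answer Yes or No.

Yes

Characteristic polynomial: p(s) = s^3 + 7s^2 + 14s + 8 = (s + 1)(s + 2)(s + 4).
All 3 eigenvalues are distinct, so B is diagonalizable.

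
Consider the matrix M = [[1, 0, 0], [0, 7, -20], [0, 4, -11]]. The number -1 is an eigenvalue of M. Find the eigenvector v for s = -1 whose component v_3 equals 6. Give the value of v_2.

M + 1I = [[2, 0, 0], [0, 8, -20], [0, 4, -10]].
Solving (M + 1I)v = 0 gives the eigenspace spanned by (0, 15, 6).
With v_3 = 6, v = (0, 15, 6), so v_2 = 15.

15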